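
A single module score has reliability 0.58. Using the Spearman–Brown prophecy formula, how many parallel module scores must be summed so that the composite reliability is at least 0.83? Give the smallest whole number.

k ≥ ρ*(1−ρ₁)/(ρ₁(1−ρ*)) = 0.83·0.42 / (0.58·0.17) = 3.535.
Smallest integer k = 4.

4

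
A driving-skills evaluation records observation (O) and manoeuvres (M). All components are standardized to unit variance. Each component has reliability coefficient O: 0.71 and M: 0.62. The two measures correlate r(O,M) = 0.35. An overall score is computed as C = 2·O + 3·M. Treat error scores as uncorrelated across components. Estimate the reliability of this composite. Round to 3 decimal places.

Var(C) = 2² + 3² + 2·[6·0.35] = 13 + 4.2 = 17.2.
Because errors are independent across components, Cov(Tᵢ,Tⱼ) = Cov(Xᵢ,Xⱼ); the off-diagonal part of the true-score variance is the same as above.
True-score variance = [2²·0.71 + 3²·0.62] + 4.2 = 8.42 + 4.2 = 12.62.
Reliability = 12.62 / 17.2 = 0.734.

0.734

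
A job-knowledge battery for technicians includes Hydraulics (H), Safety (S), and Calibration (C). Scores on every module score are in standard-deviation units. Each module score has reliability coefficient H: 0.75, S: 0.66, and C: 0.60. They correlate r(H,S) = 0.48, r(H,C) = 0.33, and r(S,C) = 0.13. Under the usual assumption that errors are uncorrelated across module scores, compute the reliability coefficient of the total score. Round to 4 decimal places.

0.7971

Var(H+S+C) = 3 + 2·[0.48 + 0.33 + 0.13] = 3 + 1.88 = 4.88.
With uncorrelated errors the cross-covariances are all true-score covariance, so they carry over unchanged; only the diagonal terms shrink to ρᵢσᵢ².
True-score variance = [0.75 + 0.66 + 0.60] + 1.88 = 2.01 + 1.88 = 3.89.
Reliability = 3.89 / 4.88 = 0.7971.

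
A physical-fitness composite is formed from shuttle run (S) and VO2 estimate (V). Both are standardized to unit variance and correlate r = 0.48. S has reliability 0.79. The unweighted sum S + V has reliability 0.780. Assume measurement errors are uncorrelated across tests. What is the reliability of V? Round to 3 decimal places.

0.559

Var(S+V) = 2 + 2·0.48 = 2.960.
True-score variance = ρ_S + ρ_V + 2·0.48, so 0.780 = (0.79 + ρ_V + 0.96) / 2.960.
ρ_V = 0.780·2.960 − 0.79 − 0.96 = 0.559.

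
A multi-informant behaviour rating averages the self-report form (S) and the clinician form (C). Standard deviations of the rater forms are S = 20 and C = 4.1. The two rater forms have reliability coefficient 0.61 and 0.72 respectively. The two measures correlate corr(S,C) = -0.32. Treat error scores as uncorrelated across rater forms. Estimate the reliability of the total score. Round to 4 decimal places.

0.5589

Var(S+C) = 20² + 4.1² + 2·[20·4.1·(-0.32)] = 416.81 − 52.48 = 364.33.
Because errors are independent across components, Cov(Tᵢ,Tⱼ) = Cov(Xᵢ,Xⱼ); the off-diagonal part of the true-score variance is the same as above.
True-score variance = [20²·0.61 + 4.1²·0.72] − 52.48 = 256.103 − 52.48 = 203.623.
Reliability = 203.623 / 364.33 = 0.5589.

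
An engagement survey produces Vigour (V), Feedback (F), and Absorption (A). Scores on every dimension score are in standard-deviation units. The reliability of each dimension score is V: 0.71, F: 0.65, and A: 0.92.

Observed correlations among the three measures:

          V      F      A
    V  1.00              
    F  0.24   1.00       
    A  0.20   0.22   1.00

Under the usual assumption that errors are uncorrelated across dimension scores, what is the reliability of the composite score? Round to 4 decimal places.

0.8333

Var(V+F+A) = 3 + 2·[0.24 + 0.20 + 0.22] = 3 + 1.32 = 4.32.
Because errors are independent across components, Cov(Tᵢ,Tⱼ) = Cov(Xᵢ,Xⱼ); the off-diagonal part of the true-score variance is the same as above.
True-score variance = [0.71 + 0.65 + 0.92] + 1.32 = 2.28 + 1.32 = 3.6.
Reliability = 3.6 / 4.32 = 0.8333.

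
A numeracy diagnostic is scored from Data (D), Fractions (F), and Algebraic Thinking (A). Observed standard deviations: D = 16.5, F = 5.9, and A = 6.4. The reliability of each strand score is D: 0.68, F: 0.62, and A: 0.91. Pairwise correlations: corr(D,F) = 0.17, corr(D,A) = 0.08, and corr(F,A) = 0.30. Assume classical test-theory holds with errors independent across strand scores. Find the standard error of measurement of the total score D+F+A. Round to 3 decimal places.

10.200

Var(total) = 348.02 + 72.651 = 420.671.
True-score variance = 243.986 + 72.651 = 316.637, so reliability = 0.7527.
Error variance = 420.671 − 316.637 = 104.034; SEM = √104.034 = 10.200.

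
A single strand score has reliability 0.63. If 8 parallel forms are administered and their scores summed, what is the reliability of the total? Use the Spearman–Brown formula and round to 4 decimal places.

0.9316

ρ_k = kρ / (1 + (k−1)ρ) = 8·0.63 / (1 + 7·0.63) = 5.040 / 5.410 = 0.9316.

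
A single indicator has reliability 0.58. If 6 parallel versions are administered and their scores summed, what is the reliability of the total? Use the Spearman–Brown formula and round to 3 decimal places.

0.892

ρ_k = kρ / (1 + (k−1)ρ) = 6·0.58 / (1 + 5·0.58) = 3.480 / 3.900 = 0.892.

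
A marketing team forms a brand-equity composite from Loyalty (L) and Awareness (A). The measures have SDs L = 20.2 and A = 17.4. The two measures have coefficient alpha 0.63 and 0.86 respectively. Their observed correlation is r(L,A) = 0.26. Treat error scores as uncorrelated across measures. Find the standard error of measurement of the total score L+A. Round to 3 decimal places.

13.905

Var(total) = 710.8 + 182.77 = 893.57.
True-score variance = 517.439 + 182.77 = 700.208, so reliability = 0.7836.
Error variance = 893.57 − 700.208 = 193.361; SEM = √193.361 = 13.905.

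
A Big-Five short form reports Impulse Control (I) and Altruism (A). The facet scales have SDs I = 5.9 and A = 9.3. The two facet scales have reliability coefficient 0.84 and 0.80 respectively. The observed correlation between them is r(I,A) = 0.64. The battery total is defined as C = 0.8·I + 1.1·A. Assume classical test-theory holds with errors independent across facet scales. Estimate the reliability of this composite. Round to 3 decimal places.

Var(C) = 0.8²·5.9² + 1.1²·9.3² + 2·[0.88·5.9·9.3·0.64] = 126.931 + 61.8056 = 188.737.
Under uncorrelated errors the observed covariances equal the true-score covariances, so only the own-variance terms attenuate.
True-score variance = [0.8²·5.9²·0.84 + 1.1²·9.3²·0.80] + 61.8056 = 102.436 + 61.8056 = 164.242.
Reliability = 164.242 / 188.737 = 0.870.

0.870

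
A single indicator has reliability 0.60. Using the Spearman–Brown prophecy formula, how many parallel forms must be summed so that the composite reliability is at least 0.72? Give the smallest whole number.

2

k ≥ ρ*(1−ρ₁)/(ρ₁(1−ρ*)) = 0.72·0.40 / (0.60·0.28) = 1.714.
Smallest integer k = 2.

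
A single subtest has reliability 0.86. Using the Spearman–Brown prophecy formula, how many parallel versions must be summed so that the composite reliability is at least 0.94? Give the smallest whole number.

3

k ≥ ρ*(1−ρ₁)/(ρ₁(1−ρ*)) = 0.94·0.14 / (0.86·0.06) = 2.550.
Smallest integer k = 3.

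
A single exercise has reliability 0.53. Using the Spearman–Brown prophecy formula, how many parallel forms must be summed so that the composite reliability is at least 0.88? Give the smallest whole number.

7

k ≥ ρ*(1−ρ₁)/(ρ₁(1−ρ*)) = 0.88·0.47 / (0.53·0.12) = 6.503.
Smallest integer k = 7.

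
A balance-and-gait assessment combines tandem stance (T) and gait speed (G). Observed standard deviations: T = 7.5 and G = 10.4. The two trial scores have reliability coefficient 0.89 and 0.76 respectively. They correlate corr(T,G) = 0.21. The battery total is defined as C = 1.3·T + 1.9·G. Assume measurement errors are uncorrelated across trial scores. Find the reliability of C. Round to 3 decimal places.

0.816

Var(C) = 1.3²·7.5² + 1.9²·10.4² + 2·[2.47·7.5·10.4·0.21] = 485.52 + 80.9172 = 566.437.
With uncorrelated errors the cross-covariances are all true-score covariance, so they carry over unchanged; only the diagonal terms shrink to ρᵢσᵢ².
True-score variance = [1.3²·7.5²·0.89 + 1.9²·10.4²·0.76] + 80.9172 = 381.353 + 80.9172 = 462.271.
Reliability = 462.271 / 566.437 = 0.816.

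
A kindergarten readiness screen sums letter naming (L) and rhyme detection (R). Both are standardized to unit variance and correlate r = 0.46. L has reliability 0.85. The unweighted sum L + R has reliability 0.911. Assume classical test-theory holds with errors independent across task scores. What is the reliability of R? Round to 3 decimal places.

0.890

Var(L+R) = 2 + 2·0.46 = 2.920.
True-score variance = ρ_L + ρ_R + 2·0.46, so 0.911 = (0.85 + ρ_R + 0.92) / 2.920.
ρ_R = 0.911·2.920 − 0.85 − 0.92 = 0.890.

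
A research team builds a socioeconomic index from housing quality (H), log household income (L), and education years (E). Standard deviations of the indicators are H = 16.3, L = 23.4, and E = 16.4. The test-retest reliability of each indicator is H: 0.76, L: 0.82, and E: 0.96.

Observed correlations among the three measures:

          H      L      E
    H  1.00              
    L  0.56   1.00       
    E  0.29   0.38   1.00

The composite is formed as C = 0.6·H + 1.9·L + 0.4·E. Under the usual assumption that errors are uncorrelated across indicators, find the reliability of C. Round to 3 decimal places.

Var(C) = 0.6²·16.3² + 1.9²·23.4² + 0.4²·16.4² + 2·[1.14·16.3·23.4·0.56 + 0.24·16.3·16.4·0.29 + 0.76·23.4·16.4·0.38] = 2115.37 + 745.868 = 2861.24.
Under uncorrelated errors the observed covariances equal the true-score covariances, so only the own-variance terms attenuate.
True-score variance = [0.6²·16.3²·0.76 + 1.9²·23.4²·0.82 + 0.4²·16.4²·0.96] + 745.868 = 1734.89 + 745.868 = 2480.76.
Reliability = 2480.76 / 2861.24 = 0.867.

0.867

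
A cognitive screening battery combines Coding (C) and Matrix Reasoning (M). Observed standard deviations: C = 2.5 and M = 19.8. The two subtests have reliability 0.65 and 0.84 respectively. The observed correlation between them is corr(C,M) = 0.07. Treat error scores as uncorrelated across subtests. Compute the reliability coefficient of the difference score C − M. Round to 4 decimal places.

0.8341

Var(C−M) = 2.5² + 19.8² − 2·2.5·19.8·0.07 = 398.29 − 6.93 = 391.36.
Because errors are independent across components, Cov(Tᵢ,Tⱼ) = Cov(Xᵢ,Xⱼ); the off-diagonal part of the true-score variance is the same as above.
True-score variance = [2.5²·0.65 + 19.8²·0.84] − 6.93 = 333.376 − 6.93 = 326.446.
Reliability = 326.446 / 391.36 = 0.8341.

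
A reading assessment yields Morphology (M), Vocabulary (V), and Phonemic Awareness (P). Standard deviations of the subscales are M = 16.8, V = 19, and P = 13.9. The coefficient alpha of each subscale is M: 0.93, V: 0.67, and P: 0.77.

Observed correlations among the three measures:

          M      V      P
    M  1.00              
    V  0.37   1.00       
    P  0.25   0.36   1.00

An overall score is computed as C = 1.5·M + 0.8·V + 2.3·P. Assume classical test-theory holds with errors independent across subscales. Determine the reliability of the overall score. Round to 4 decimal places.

Var(C) = 1.5²·16.8² + 0.8²·19² + 2.3²·13.9² + 2·[1.2·16.8·19·0.37 + 3.45·16.8·13.9·0.25 + 1.84·19·13.9·0.36] = 1888.16 + 1036.15 = 2924.31.
Because errors are independent across components, Cov(Tᵢ,Tⱼ) = Cov(Xᵢ,Xⱼ); the off-diagonal part of the true-score variance is the same as above.
True-score variance = [1.5²·16.8²·0.93 + 0.8²·19²·0.67 + 2.3²·13.9²·0.77] + 1036.15 = 1532.39 + 1036.15 = 2568.54.
Reliability = 2568.54 / 2924.31 = 0.8783.

0.8783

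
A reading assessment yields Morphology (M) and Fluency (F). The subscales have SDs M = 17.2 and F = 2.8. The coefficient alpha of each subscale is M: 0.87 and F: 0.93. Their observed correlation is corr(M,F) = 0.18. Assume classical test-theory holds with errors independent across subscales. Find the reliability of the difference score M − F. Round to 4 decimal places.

0.8638

Var(M−F) = 17.2² + 2.8² − 2·17.2·2.8·0.18 = 303.68 − 17.3376 = 286.342.
With uncorrelated errors the cross-covariances are all true-score covariance, so they carry over unchanged; only the diagonal terms shrink to ρᵢσᵢ².
True-score variance = [17.2²·0.87 + 2.8²·0.93] − 17.3376 = 264.672 − 17.3376 = 247.334.
Reliability = 247.334 / 286.342 = 0.8638.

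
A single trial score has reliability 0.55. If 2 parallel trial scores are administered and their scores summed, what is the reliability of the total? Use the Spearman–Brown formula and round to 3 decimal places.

0.710

ρ_k = kρ / (1 + (k−1)ρ) = 2·0.55 / (1 + 1·0.55) = 1.100 / 1.550 = 0.710.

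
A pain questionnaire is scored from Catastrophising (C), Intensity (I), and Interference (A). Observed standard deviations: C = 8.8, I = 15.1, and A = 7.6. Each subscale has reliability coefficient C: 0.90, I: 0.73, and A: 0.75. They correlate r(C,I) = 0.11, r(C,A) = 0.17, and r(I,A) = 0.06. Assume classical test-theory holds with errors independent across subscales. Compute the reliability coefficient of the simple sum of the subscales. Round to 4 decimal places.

Var(C+I+A) = 8.8² + 15.1² + 7.6² + 2·[8.8·15.1·0.11 + 8.8·7.6·0.17 + 15.1·7.6·0.06] = 363.21 + 65.744 = 428.954.
With uncorrelated errors the cross-covariances are all true-score covariance, so they carry over unchanged; only the diagonal terms shrink to ρᵢσᵢ².
True-score variance = [8.8²·0.90 + 15.1²·0.73 + 7.6²·0.75] + 65.744 = 279.463 + 65.744 = 345.207.
Reliability = 345.207 / 428.954 = 0.8048.

0.8048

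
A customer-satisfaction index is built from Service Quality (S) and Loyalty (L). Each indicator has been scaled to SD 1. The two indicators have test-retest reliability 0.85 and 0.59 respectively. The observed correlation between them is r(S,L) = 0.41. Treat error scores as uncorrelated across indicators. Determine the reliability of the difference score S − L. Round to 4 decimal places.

Var(S−L) = 1 + 1 − 2·0.41 = 2 − 0.82 = 1.18.
Under uncorrelated errors the observed covariances equal the true-score covariances, so only the own-variance terms attenuate.
True-score variance = [0.85 + 0.59] − 0.82 = 1.44 − 0.82 = 0.62.
Reliability = 0.62 / 1.18 = 0.5254.

0.5254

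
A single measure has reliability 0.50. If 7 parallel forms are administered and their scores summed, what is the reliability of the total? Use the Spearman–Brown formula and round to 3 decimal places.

ρ_k = kρ / (1 + (k−1)ρ) = 7·0.50 / (1 + 6·0.50) = 3.500 / 4.000 = 0.875.

0.875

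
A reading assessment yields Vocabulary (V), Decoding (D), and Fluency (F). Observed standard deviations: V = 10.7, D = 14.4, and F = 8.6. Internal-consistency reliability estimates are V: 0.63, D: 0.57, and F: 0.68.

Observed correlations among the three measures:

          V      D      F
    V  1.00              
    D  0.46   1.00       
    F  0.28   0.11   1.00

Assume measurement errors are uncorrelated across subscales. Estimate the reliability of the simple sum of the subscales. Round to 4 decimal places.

Var(V+D+F) = 10.7² + 14.4² + 8.6² + 2·[10.7·14.4·0.46 + 10.7·8.6·0.28 + 14.4·8.6·0.11] = 395.81 + 220.53 = 616.34.
With uncorrelated errors the cross-covariances are all true-score covariance, so they carry over unchanged; only the diagonal terms shrink to ρᵢσᵢ².
True-score variance = [10.7²·0.63 + 14.4²·0.57 + 8.6²·0.68] + 220.53 = 240.617 + 220.53 = 461.146.
Reliability = 461.146 / 616.34 = 0.7482.

0.7482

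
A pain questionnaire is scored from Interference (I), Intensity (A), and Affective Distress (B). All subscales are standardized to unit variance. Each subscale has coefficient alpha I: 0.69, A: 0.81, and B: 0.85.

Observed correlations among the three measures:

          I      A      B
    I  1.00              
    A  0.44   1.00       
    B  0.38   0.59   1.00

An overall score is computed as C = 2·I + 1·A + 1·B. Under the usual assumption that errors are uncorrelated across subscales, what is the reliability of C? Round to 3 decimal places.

Var(C) = 2² + 1 + 1 + 2·[2·0.44 + 2·0.38 + 0.59] = 6 + 4.46 = 10.46.
With uncorrelated errors the cross-covariances are all true-score covariance, so they carry over unchanged; only the diagonal terms shrink to ρᵢσᵢ².
True-score variance = [2²·0.69 + 0.81 + 0.85] + 4.46 = 4.42 + 4.46 = 8.88.
Reliability = 8.88 / 10.46 = 0.849.

0.849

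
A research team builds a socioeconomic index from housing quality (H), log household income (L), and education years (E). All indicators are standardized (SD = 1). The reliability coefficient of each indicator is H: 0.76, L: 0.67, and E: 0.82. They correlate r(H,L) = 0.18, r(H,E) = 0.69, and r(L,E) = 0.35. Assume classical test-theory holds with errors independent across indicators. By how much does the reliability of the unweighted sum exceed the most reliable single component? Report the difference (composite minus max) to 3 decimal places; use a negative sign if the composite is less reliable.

Var(sum) = 3 + 2.44 = 5.44; true-score variance = 2.25 + 2.44 = 4.69; composite reliability = 0.8621.
Max component reliability = 0.8200.
Difference = 0.8621 − 0.8200 = 0.042.

0.042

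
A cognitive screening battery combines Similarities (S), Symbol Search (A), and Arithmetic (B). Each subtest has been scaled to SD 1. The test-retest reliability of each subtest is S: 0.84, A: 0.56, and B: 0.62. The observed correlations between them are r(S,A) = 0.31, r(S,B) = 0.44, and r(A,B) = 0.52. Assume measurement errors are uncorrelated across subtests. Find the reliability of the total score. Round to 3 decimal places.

0.823

Var(S+A+B) = 3 + 2·[0.31 + 0.44 + 0.52] = 3 + 2.54 = 5.54.
Because errors are independent across components, Cov(Tᵢ,Tⱼ) = Cov(Xᵢ,Xⱼ); the off-diagonal part of the true-score variance is the same as above.
True-score variance = [0.84 + 0.56 + 0.62] + 2.54 = 2.02 + 2.54 = 4.56.
Reliability = 4.56 / 5.54 = 0.823.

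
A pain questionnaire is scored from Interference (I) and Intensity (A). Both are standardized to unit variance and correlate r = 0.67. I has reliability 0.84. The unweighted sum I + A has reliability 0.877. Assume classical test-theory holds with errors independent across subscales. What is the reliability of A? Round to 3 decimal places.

Var(I+A) = 2 + 2·0.67 = 3.340.
True-score variance = ρ_I + ρ_A + 2·0.67, so 0.877 = (0.84 + ρ_A + 1.34) / 3.340.
ρ_A = 0.877·3.340 − 0.84 − 1.34 = 0.749.

0.749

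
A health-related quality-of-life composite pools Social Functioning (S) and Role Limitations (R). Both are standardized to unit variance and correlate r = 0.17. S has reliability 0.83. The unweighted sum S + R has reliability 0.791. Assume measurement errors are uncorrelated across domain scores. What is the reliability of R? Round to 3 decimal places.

Var(S+R) = 2 + 2·0.17 = 2.340.
True-score variance = ρ_S + ρ_R + 2·0.17, so 0.791 = (0.83 + ρ_R + 0.34) / 2.340.
ρ_R = 0.791·2.340 − 0.83 − 0.34 = 0.681.

0.681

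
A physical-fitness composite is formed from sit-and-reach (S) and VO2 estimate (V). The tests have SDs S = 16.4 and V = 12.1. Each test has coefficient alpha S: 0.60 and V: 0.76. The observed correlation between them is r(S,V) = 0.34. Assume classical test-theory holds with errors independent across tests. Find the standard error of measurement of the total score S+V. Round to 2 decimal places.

11.95

Var(total) = 415.37 + 134.939 = 550.309.
True-score variance = 272.648 + 134.939 = 407.587, so reliability = 0.7407.
Error variance = 550.309 − 407.587 = 142.722; SEM = √142.722 = 11.95.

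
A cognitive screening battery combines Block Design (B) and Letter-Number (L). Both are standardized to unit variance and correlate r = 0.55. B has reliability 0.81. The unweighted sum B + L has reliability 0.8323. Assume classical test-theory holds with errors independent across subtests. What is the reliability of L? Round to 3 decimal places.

Var(B+L) = 2 + 2·0.55 = 3.100.
True-score variance = ρ_B + ρ_L + 2·0.55, so 0.8323 = (0.81 + ρ_L + 1.10) / 3.100.
ρ_L = 0.8323·3.100 − 0.81 − 1.10 = 0.670.

0.670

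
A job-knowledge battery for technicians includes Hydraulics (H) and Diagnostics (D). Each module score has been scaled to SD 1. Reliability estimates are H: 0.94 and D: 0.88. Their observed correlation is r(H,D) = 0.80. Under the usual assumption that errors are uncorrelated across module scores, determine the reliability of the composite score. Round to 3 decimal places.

0.950

Var(H+D) = 2 + 2·[0.80] = 2 + 1.6 = 3.6.
Because errors are independent across components, Cov(Tᵢ,Tⱼ) = Cov(Xᵢ,Xⱼ); the off-diagonal part of the true-score variance is the same as above.
True-score variance = [0.94 + 0.88] + 1.6 = 1.82 + 1.6 = 3.42.
Reliability = 3.42 / 3.6 = 0.950.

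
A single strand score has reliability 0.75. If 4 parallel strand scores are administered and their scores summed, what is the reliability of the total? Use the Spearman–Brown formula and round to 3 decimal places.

0.923

ρ_k = kρ / (1 + (k−1)ρ) = 4·0.75 / (1 + 3·0.75) = 3.000 / 3.250 = 0.923.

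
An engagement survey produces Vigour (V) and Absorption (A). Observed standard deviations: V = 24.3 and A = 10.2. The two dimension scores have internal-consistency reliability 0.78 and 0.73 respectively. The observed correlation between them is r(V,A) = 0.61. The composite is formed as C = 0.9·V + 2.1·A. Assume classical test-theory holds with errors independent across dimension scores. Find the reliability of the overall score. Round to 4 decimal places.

0.8481

Var(C) = 0.9²·24.3² + 2.1²·10.2² + 2·[1.89·24.3·10.2·0.61] = 937.113 + 571.516 = 1508.63.
Under uncorrelated errors the observed covariances equal the true-score covariances, so only the own-variance terms attenuate.
True-score variance = [0.9²·24.3²·0.78 + 2.1²·10.2²·0.73] + 571.516 = 708.008 + 571.516 = 1279.52.
Reliability = 1279.52 / 1508.63 = 0.8481.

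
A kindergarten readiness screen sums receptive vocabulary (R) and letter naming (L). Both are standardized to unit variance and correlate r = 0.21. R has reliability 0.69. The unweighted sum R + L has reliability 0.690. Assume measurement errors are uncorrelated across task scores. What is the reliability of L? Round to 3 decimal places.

0.560

Var(R+L) = 2 + 2·0.21 = 2.420.
True-score variance = ρ_R + ρ_L + 2·0.21, so 0.690 = (0.69 + ρ_L + 0.42) / 2.420.
ρ_L = 0.690·2.420 − 0.69 − 0.42 = 0.560.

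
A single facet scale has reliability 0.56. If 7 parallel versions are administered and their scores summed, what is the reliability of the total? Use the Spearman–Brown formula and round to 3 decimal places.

ρ_k = kρ / (1 + (k−1)ρ) = 7·0.56 / (1 + 6·0.56) = 3.920 / 4.360 = 0.899.

0.899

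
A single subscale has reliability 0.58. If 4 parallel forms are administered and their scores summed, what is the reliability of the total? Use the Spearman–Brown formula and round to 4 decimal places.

ρ_k = kρ / (1 + (k−1)ρ) = 4·0.58 / (1 + 3·0.58) = 2.320 / 2.740 = 0.8467.

0.8467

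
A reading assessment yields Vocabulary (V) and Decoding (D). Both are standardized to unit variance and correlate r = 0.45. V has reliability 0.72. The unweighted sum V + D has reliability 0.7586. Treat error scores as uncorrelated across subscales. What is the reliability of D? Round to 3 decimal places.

Var(V+D) = 2 + 2·0.45 = 2.900.
True-score variance = ρ_V + ρ_D + 2·0.45, so 0.7586 = (0.72 + ρ_D + 0.90) / 2.900.
ρ_D = 0.7586·2.900 − 0.72 − 0.90 = 0.580.

0.580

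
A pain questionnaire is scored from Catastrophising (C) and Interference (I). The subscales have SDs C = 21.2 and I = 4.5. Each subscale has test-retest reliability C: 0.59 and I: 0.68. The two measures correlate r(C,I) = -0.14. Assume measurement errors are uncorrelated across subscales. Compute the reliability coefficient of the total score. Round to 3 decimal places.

Var(C+I) = 21.2² + 4.5² + 2·[21.2·4.5·(-0.14)] = 469.69 − 26.712 = 442.978.
Under uncorrelated errors the observed covariances equal the true-score covariances, so only the own-variance terms attenuate.
True-score variance = [21.2²·0.59 + 4.5²·0.68] − 26.712 = 278.94 − 26.712 = 252.228.
Reliability = 252.228 / 442.978 = 0.569.

0.569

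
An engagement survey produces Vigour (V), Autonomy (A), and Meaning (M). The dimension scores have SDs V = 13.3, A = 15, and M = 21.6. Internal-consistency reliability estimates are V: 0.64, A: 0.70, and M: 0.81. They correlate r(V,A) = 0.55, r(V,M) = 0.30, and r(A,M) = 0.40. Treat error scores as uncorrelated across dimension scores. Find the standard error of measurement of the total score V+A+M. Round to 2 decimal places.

14.83

Var(total) = 868.45 + 651.018 = 1519.47.
True-score variance = 648.623 + 651.018 = 1299.64, so reliability = 0.8553.
Error variance = 1519.47 − 1299.64 = 219.827; SEM = √219.827 = 14.83.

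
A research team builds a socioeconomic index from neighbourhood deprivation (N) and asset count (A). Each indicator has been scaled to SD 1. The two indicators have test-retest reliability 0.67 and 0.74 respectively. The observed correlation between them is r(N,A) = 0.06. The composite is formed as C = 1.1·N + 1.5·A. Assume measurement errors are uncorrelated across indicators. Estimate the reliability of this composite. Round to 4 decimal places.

0.7309

Var(C) = 1.1² + 1.5² + 2·[1.65·0.06] = 3.46 + 0.198 = 3.658.
Because errors are independent across components, Cov(Tᵢ,Tⱼ) = Cov(Xᵢ,Xⱼ); the off-diagonal part of the true-score variance is the same as above.
True-score variance = [1.1²·0.67 + 1.5²·0.74] + 0.198 = 2.4757 + 0.198 = 2.6737.
Reliability = 2.6737 / 3.658 = 0.7309.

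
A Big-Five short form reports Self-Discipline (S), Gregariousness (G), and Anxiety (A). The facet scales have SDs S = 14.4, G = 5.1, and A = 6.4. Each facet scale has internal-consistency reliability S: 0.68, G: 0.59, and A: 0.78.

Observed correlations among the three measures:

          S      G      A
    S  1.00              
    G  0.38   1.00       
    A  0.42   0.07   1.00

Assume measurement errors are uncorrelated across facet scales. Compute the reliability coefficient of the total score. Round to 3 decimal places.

Var(S+G+A) = 14.4² + 5.1² + 6.4² + 2·[14.4·5.1·0.38 + 14.4·6.4·0.42 + 5.1·6.4·0.07] = 274.33 + 137.798 = 412.128.
Under uncorrelated errors the observed covariances equal the true-score covariances, so only the own-variance terms attenuate.
True-score variance = [14.4²·0.68 + 5.1²·0.59 + 6.4²·0.78] + 137.798 = 188.3 + 137.798 = 326.098.
Reliability = 326.098 / 412.128 = 0.791.

0.791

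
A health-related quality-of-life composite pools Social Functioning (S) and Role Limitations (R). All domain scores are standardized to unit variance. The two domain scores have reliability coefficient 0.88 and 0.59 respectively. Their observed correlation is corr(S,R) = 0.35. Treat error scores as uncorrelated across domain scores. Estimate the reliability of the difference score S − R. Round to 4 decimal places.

0.5923

Var(S−R) = 1 + 1 − 2·0.35 = 2 − 0.7 = 1.3.
Under uncorrelated errors the observed covariances equal the true-score covariances, so only the own-variance terms attenuate.
True-score variance = [0.88 + 0.59] − 0.7 = 1.47 − 0.7 = 0.77.
Reliability = 0.77 / 1.3 = 0.5923.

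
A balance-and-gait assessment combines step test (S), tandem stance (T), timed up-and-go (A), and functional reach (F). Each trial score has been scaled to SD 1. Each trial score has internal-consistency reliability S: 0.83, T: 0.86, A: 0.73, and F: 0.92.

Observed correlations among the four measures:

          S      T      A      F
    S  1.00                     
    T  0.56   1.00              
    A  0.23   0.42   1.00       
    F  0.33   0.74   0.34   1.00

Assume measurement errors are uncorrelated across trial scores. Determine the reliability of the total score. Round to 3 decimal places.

Var(S+T+A+F) = 4 + 2·[0.56 + 0.23 + 0.33 + 0.42 + 0.74 + 0.34] = 4 + 5.24 = 9.24.
With uncorrelated errors the cross-covariances are all true-score covariance, so they carry over unchanged; only the diagonal terms shrink to ρᵢσᵢ².
True-score variance = [0.83 + 0.86 + 0.73 + 0.92] + 5.24 = 3.34 + 5.24 = 8.58.
Reliability = 8.58 / 9.24 = 0.929.

0.929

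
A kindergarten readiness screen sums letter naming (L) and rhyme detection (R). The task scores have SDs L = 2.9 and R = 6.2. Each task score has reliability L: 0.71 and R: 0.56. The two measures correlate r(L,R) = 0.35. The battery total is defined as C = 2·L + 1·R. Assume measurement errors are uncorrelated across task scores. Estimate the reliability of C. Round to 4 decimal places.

Var(C) = 2²·2.9² + 6.2² + 2·[2·2.9·6.2·0.35] = 72.08 + 25.172 = 97.252.
Under uncorrelated errors the observed covariances equal the true-score covariances, so only the own-variance terms attenuate.
True-score variance = [2²·2.9²·0.71 + 6.2²·0.56] + 25.172 = 45.4108 + 25.172 = 70.5828.
Reliability = 70.5828 / 97.252 = 0.7258.

0.7258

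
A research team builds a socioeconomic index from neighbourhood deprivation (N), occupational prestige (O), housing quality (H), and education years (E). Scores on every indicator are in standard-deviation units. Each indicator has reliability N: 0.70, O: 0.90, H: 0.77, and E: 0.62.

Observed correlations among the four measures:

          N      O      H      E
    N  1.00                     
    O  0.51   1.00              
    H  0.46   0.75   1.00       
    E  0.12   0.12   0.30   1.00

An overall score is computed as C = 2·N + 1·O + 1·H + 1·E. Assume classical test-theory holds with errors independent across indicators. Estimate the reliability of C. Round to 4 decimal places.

0.8606

Var(C) = 2² + 1 + 1 + 1 + 2·[2·0.51 + 2·0.46 + 2·0.12 + 0.75 + 0.12 + 0.30] = 7 + 6.7 = 13.7.
Under uncorrelated errors the observed covariances equal the true-score covariances, so only the own-variance terms attenuate.
True-score variance = [2²·0.70 + 0.90 + 0.77 + 0.62] + 6.7 = 5.09 + 6.7 = 11.79.
Reliability = 11.79 / 13.7 = 0.8606.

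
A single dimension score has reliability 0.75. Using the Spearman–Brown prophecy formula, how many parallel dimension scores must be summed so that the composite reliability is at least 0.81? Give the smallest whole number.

k ≥ ρ*(1−ρ₁)/(ρ₁(1−ρ*)) = 0.81·0.25 / (0.75·0.19) = 1.421.
Smallest integer k = 2.

2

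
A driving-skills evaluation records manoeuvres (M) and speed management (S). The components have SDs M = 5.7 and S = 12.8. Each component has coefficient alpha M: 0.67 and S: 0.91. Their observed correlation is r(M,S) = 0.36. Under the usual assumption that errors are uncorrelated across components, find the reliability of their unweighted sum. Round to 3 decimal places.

0.898

Var(M+S) = 5.7² + 12.8² + 2·[5.7·12.8·0.36] = 196.33 + 52.5312 = 248.861.
Because errors are independent across components, Cov(Tᵢ,Tⱼ) = Cov(Xᵢ,Xⱼ); the off-diagonal part of the true-score variance is the same as above.
True-score variance = [5.7²·0.67 + 12.8²·0.91] + 52.5312 = 170.863 + 52.5312 = 223.394.
Reliability = 223.394 / 248.861 = 0.898.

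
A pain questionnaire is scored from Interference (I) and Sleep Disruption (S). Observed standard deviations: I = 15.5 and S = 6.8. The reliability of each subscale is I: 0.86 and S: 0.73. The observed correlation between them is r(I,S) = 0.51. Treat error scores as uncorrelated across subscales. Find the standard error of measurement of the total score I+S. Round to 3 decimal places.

Var(total) = 286.49 + 107.508 = 393.998.
True-score variance = 240.37 + 107.508 = 347.878, so reliability = 0.8829.
Error variance = 393.998 − 347.878 = 46.1198; SEM = √46.1198 = 6.791.

6.791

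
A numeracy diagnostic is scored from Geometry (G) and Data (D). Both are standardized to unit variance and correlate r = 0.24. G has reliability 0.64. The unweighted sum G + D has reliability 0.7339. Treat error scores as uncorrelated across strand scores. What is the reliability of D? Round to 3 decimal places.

0.700

Var(G+D) = 2 + 2·0.24 = 2.480.
True-score variance = ρ_G + ρ_D + 2·0.24, so 0.7339 = (0.64 + ρ_D + 0.48) / 2.480.
ρ_D = 0.7339·2.480 − 0.64 − 0.48 = 0.700.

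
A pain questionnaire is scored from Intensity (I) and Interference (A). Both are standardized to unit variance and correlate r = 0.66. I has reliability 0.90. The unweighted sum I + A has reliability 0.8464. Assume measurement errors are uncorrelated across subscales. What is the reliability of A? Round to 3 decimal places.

Var(I+A) = 2 + 2·0.66 = 3.320.
True-score variance = ρ_I + ρ_A + 2·0.66, so 0.8464 = (0.90 + ρ_A + 1.32) / 3.320.
ρ_A = 0.8464·3.320 − 0.90 − 1.32 = 0.590.

0.590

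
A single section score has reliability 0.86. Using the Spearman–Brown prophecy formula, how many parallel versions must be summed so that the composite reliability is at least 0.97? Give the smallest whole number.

k ≥ ρ*(1−ρ₁)/(ρ₁(1−ρ*)) = 0.97·0.14 / (0.86·0.03) = 5.264.
Smallest integer k = 6.

6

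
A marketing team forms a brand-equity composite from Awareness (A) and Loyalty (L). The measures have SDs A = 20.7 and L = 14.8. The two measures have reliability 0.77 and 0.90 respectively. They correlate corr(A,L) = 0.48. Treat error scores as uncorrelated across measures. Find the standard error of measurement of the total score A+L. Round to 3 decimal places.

Var(total) = 647.53 + 294.106 = 941.636.
True-score variance = 527.073 + 294.106 = 821.179, so reliability = 0.8721.
Error variance = 941.636 − 821.179 = 120.457; SEM = √120.457 = 10.975.

10.975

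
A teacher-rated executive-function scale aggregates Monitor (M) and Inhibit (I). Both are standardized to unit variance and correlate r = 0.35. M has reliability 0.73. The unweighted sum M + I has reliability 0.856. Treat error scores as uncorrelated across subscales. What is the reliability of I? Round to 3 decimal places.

0.881

Var(M+I) = 2 + 2·0.35 = 2.700.
True-score variance = ρ_M + ρ_I + 2·0.35, so 0.856 = (0.73 + ρ_I + 0.70) / 2.700.
ρ_I = 0.856·2.700 − 0.73 − 0.70 = 0.881.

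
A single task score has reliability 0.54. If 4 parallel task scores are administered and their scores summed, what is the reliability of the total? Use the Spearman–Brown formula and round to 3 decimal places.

ρ_k = kρ / (1 + (k−1)ρ) = 4·0.54 / (1 + 3·0.54) = 2.160 / 2.620 = 0.824.

0.824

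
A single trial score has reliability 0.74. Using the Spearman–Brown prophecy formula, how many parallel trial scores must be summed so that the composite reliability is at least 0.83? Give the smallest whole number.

2

k ≥ ρ*(1−ρ₁)/(ρ₁(1−ρ*)) = 0.83·0.26 / (0.74·0.17) = 1.715.
Smallest integer k = 2.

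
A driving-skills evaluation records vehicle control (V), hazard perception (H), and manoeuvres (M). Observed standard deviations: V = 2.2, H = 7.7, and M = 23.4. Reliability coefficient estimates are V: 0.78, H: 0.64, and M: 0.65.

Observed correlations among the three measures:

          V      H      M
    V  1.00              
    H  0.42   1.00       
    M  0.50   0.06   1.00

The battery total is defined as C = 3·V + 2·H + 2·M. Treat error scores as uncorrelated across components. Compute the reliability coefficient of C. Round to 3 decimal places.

Var(C) = 3²·2.2² + 2²·7.7² + 2²·23.4² + 2·[6·2.2·7.7·0.42 + 6·2.2·23.4·0.50 + 4·7.7·23.4·0.06] = 2470.96 + 480.744 = 2951.7.
With uncorrelated errors the cross-covariances are all true-score covariance, so they carry over unchanged; only the diagonal terms shrink to ρᵢσᵢ².
True-score variance = [3²·2.2²·0.78 + 2²·7.7²·0.64 + 2²·23.4²·0.65] + 480.744 = 1609.42 + 480.744 = 2090.16.
Reliability = 2090.16 / 2951.7 = 0.708.

0.708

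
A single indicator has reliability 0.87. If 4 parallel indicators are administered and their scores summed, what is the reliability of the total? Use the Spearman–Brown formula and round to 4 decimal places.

0.9640

ρ_k = kρ / (1 + (k−1)ρ) = 4·0.87 / (1 + 3·0.87) = 3.480 / 3.610 = 0.9640.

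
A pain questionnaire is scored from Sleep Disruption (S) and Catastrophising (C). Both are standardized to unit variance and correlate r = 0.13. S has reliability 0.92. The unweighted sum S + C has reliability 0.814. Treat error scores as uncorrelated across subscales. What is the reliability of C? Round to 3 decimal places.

0.660

Var(S+C) = 2 + 2·0.13 = 2.260.
True-score variance = ρ_S + ρ_C + 2·0.13, so 0.814 = (0.92 + ρ_C + 0.26) / 2.260.
ρ_C = 0.814·2.260 − 0.92 − 0.26 = 0.660.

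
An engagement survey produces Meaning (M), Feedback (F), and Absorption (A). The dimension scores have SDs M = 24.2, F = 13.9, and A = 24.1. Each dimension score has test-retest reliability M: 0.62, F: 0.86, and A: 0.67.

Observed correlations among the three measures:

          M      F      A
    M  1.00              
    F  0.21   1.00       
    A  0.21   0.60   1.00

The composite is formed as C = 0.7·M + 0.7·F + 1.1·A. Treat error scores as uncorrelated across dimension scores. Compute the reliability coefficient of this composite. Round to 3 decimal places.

Var(C) = 0.7²·24.2² + 0.7²·13.9² + 1.1²·24.1² + 2·[0.49·24.2·13.9·0.21 + 0.77·24.2·24.1·0.21 + 0.77·13.9·24.1·0.60] = 1084.42 + 567.371 = 1651.79.
With uncorrelated errors the cross-covariances are all true-score covariance, so they carry over unchanged; only the diagonal terms shrink to ρᵢσᵢ².
True-score variance = [0.7²·24.2²·0.62 + 0.7²·13.9²·0.86 + 1.1²·24.1²·0.67] + 567.371 = 730.199 + 567.371 = 1297.57.
Reliability = 1297.57 / 1651.79 = 0.786.

0.786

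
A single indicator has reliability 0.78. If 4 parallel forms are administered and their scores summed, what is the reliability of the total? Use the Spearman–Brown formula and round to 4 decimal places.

ρ_k = kρ / (1 + (k−1)ρ) = 4·0.78 / (1 + 3·0.78) = 3.120 / 3.340 = 0.9341.

0.9341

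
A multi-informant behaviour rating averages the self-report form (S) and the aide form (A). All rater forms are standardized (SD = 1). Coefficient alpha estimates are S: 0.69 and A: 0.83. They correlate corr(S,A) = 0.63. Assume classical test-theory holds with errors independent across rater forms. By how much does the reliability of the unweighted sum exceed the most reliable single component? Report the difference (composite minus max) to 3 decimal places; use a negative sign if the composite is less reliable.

0.023

Var(sum) = 2 + 1.26 = 3.26; true-score variance = 1.52 + 1.26 = 2.78; composite reliability = 0.8528.
Max component reliability = 0.8300.
Difference = 0.8528 − 0.8300 = 0.023.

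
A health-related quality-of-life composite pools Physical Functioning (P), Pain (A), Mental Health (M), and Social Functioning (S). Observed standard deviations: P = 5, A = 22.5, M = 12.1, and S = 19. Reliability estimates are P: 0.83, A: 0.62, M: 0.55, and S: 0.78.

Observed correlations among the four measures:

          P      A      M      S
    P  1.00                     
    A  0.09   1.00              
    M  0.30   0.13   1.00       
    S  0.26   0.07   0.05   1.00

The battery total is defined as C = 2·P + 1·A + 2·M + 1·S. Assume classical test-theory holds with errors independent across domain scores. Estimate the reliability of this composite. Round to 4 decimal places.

0.7351

Var(C) = 2²·5² + 22.5² + 2²·12.1² + 19² + 2·[2·5·22.5·0.09 + 4·5·12.1·0.30 + 2·5·19·0.26 + 2·22.5·12.1·0.13 + 22.5·19·0.07 + 2·12.1·19·0.05] = 1552.89 + 531.9 = 2084.79.
Because errors are independent across components, Cov(Tᵢ,Tⱼ) = Cov(Xᵢ,Xⱼ); the off-diagonal part of the true-score variance is the same as above.
True-score variance = [2²·5²·0.83 + 22.5²·0.62 + 2²·12.1²·0.55 + 19²·0.78] + 531.9 = 1000.56 + 531.9 = 1532.46.
Reliability = 1532.46 / 2084.79 = 0.7351.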